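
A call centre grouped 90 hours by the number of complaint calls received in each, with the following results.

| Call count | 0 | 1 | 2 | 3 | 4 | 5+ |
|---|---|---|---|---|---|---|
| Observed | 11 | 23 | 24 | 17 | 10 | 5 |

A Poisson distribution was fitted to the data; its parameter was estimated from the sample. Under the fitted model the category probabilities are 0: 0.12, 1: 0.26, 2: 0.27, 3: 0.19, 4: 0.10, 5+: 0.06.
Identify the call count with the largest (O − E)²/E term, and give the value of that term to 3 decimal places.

4, 0.111

Expected counts E_i = n·p_i: 90×0.12 = 10.8, 90×0.26 = 23.4, 90×0.27 = 24.3, 90×0.19 = 17.1, 90×0.10 = 9, 90×0.06 = 5.4.
cat         O        E   (O−E)²/E
0          11     10.8     0.0037
1          23     23.4     0.0068
2          24     24.3     0.0037
3          17     17.1     0.0006
4          10        9     0.1111
5+          5      5.4     0.0296
The largest term is for 4: 0.111.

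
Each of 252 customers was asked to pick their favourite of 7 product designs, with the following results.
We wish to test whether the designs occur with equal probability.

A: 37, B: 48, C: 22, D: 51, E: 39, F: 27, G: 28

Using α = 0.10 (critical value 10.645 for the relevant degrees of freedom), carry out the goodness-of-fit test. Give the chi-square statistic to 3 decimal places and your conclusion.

20.000; reject

Expected count for each of the 7 categories: 252/7 = 36.
A: (37 − 36)²/36 = 1/36 = 0.0278
B: (48 − 36)²/36 = 144/36 = 4.0000
C: (22 − 36)²/36 = 196/36 = 5.4444
D: (51 − 36)²/36 = 225/36 = 6.2500
E: (39 − 36)²/36 = 9/36 = 0.2500
F: (27 − 36)²/36 = 81/36 = 2.2500
G: (28 − 36)²/36 = 64/36 = 1.7778
Sum = 20.000
df = 6. Since 20.000 > 10.645, we reject H₀.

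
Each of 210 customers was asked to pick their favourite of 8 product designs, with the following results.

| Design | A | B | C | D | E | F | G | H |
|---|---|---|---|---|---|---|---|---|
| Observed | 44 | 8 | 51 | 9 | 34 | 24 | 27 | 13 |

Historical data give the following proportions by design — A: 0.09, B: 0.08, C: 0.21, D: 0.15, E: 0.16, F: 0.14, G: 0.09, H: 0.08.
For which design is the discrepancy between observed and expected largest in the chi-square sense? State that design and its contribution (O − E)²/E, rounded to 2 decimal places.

Expected counts E_i = n·p_i: 210×0.09 = 18.9, 210×0.08 = 16.8, 210×0.21 = 44.1, 210×0.15 = 31.5, 210×0.16 = 33.6, 210×0.14 = 29.4, 210×0.09 = 18.9, 210×0.08 = 16.8.
χ² = (44−18.9)²/18.9 + (8−16.8)²/16.8 + (51−44.1)²/44.1 + (9−31.5)²/31.5 + (34−33.6)²/33.6 + (24−29.4)²/29.4 + (27−18.9)²/18.9 + (13−16.8)²/16.8
   = 33.334 + 4.610 + 1.080 + 16.071 + 0.005 + 0.992 + 3.471 + 0.860
The largest term is for A: 33.33.

A, 33.33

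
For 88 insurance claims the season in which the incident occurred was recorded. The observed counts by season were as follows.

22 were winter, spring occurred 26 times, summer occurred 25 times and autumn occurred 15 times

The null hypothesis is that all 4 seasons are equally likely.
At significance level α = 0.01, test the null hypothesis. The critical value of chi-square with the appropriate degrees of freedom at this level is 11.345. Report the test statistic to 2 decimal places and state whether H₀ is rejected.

Expected count for each of the 4 categories: 88/4 = 22.
χ² = (22−22)²/22 + (26−22)²/22 + (25−22)²/22 + (15−22)²/22
   = 0.000 + 0.727 + 0.409 + 2.227
Sum = 3.36
df = 3. Since 3.36 < 11.345, we do not reject H₀.

3.36; do not reject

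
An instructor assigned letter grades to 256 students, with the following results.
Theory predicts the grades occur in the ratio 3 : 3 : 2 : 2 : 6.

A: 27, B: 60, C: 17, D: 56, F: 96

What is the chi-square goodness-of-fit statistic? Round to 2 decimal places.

Ratio total = 16. Expected counts: 256×3/16 = 48, 256×3/16 = 48, 256×2/16 = 32, 256×2/16 = 32, 256×6/16 = 96.
cat         O        E   (O−E)²/E
A          27       48      9.188
B          60       48      3.000
C          17       32      7.031
D          56       32     18.000
F          96       96      0.000
Sum = 37.22

37.22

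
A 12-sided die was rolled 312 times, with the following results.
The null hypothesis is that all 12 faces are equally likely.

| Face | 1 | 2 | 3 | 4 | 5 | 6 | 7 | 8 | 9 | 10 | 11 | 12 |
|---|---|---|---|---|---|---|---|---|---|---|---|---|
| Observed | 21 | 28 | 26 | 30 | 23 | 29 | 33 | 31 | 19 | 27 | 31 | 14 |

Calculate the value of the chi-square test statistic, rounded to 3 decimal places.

13.692

Under H₀ each category has probability 1/12, so each expected count is 312/12 = 26.
cat         O        E   (O−E)²/E
1          21       26     0.9615
2          28       26     0.1538
3          26       26     0.0000
4          30       26     0.6154
5          23       26     0.3462
6          29       26     0.3462
7          33       26     1.8846
8          31       26     0.9615
9          19       26     1.8846
10         27       26     0.0385
11         31       26     0.9615
12         14       26     5.5385
Sum = 13.692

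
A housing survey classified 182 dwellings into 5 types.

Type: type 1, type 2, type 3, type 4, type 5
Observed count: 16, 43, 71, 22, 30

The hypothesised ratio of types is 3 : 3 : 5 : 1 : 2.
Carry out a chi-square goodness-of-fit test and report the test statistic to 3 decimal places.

21.374

Ratio total = 14. Expected counts: 182×3/14 = 39, 182×3/14 = 39, 182×5/14 = 65, 182×1/14 = 13, 182×2/14 = 26.
type 1: (16 − 39)²/39 = 529/39 = 13.5641
type 2: (43 − 39)²/39 = 16/39 = 0.4103
type 3: (71 − 65)²/65 = 36/65 = 0.5538
type 4: (22 − 13)²/13 = 81/13 = 6.2308
type 5: (30 − 26)²/26 = 16/26 = 0.6154
Sum = 21.374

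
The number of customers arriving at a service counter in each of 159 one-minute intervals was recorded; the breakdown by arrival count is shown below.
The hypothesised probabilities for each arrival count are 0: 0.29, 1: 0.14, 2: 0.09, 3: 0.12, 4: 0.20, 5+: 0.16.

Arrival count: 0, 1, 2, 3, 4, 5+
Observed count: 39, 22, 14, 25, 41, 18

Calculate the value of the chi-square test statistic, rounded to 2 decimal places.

7.78

Expected counts E_i = n·p_i: 159×0.29 = 46.11, 159×0.14 = 22.26, 159×0.09 = 14.31, 159×0.12 = 19.08, 159×0.20 = 31.8, 159×0.16 = 25.44.
cat         O        E   (O−E)²/E
0          39    46.11      1.096
1          22    22.26      0.003
2          14    14.31      0.007
3          25    19.08      1.837
4          41     31.8      2.662
5+         18    25.44      2.176
Sum = 7.78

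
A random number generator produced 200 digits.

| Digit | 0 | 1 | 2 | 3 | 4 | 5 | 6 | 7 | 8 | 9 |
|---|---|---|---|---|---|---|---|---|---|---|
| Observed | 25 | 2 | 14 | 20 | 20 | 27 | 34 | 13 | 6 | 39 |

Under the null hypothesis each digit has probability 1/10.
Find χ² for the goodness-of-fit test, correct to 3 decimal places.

61.800

Expected count for each of the 10 categories: 200/10 = 20.
0: (25 − 20)²/20 = 25/20 = 1.2500
1: (2 − 20)²/20 = 324/20 = 16.2000
2: (14 − 20)²/20 = 36/20 = 1.8000
3: (20 − 20)²/20 = 0/20 = 0.0000
4: (20 − 20)²/20 = 0/20 = 0.0000
5: (27 − 20)²/20 = 49/20 = 2.4500
6: (34 − 20)²/20 = 196/20 = 9.8000
7: (13 − 20)²/20 = 49/20 = 2.4500
8: (6 − 20)²/20 = 196/20 = 9.8000
9: (39 − 20)²/20 = 361/20 = 18.0500
Sum = 61.800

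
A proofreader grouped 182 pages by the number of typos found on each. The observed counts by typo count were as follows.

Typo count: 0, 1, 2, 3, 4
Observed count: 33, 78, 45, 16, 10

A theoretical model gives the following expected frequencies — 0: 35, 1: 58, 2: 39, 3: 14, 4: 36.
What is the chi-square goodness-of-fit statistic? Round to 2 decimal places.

0: (33 − 35)²/35 = 4/35 = 0.114
1: (78 − 58)²/58 = 400/58 = 6.897
2: (45 − 39)²/39 = 36/39 = 0.923
3: (16 − 14)²/14 = 4/14 = 0.286
4: (10 − 36)²/36 = 676/36 = 18.778
Sum = 27.00

27.00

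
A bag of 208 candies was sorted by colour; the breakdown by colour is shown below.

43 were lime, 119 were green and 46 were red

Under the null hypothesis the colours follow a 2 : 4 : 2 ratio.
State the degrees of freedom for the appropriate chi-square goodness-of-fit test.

There are k = 3 categories and no parameters were estimated from the data, so df = 3 − 1 = 2.

2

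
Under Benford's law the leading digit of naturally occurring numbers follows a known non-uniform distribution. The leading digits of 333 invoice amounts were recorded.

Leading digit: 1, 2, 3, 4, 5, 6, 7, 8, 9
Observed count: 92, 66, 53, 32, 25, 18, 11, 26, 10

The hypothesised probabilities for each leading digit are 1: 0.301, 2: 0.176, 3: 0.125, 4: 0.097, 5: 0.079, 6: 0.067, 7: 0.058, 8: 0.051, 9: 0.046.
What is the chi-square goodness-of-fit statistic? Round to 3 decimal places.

Expected counts E_i = n·p_i: 333×0.301 = 100.233, 333×0.176 = 58.608, 333×0.125 = 41.625, 333×0.097 = 32.301, 333×0.079 = 26.307, 333×0.067 = 22.311, 333×0.058 = 19.314, 333×0.051 = 16.983, 333×0.046 = 15.318.
cat         O        E   (O−E)²/E
1          92  100.233     0.6762
2          66   58.608     0.9323
3          53   41.625     3.1085
4          32   32.301     0.0028
5          25   26.307     0.0649
6          18   22.311     0.8330
7          11   19.314     3.5789
8          26   16.983     4.7875
9          10   15.318     1.8463
Sum = 15.830

15.830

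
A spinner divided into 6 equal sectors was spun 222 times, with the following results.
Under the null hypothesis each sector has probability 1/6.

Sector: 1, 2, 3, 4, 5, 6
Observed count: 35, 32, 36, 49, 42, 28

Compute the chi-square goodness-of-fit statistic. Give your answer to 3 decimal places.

7.568

Expected count for each of the 6 categories: 222/6 = 37.
χ² = (35−37)²/37 + (32−37)²/37 + (36−37)²/37 + (49−37)²/37 + (42−37)²/37 + (28−37)²/37
   = 0.1081 + 0.6757 + 0.0270 + 3.8919 + 0.6757 + 2.1892
Sum = 7.568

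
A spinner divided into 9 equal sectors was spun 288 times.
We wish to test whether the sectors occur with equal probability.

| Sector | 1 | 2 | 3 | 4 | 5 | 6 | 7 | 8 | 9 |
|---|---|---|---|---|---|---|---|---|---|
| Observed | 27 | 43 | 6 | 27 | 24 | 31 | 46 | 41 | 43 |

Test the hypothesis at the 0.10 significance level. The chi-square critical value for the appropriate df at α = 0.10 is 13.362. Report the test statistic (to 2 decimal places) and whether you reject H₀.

40.94; reject

Under H₀ each category has probability 1/9, so each expected count is 288/9 = 32.
1: (27 − 32)²/32 = 25/32 = 0.781
2: (43 − 32)²/32 = 121/32 = 3.781
3: (6 − 32)²/32 = 676/32 = 21.125
4: (27 − 32)²/32 = 25/32 = 0.781
5: (24 − 32)²/32 = 64/32 = 2.000
6: (31 − 32)²/32 = 1/32 = 0.031
7: (46 − 32)²/32 = 196/32 = 6.125
8: (41 − 32)²/32 = 81/32 = 2.531
9: (43 − 32)²/32 = 121/32 = 3.781
Sum = 40.94
df = 8. Since 40.94 > 13.362, we reject H₀.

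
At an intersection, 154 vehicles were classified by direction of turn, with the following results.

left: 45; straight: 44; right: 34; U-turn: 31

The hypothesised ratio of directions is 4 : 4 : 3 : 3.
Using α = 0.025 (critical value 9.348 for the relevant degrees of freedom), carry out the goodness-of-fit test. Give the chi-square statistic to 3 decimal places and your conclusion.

Ratio total = 14. Expected counts: 154×4/14 = 44, 154×4/14 = 44, 154×3/14 = 33, 154×3/14 = 33.
χ² = (45−44)²/44 + (44−44)²/44 + (34−33)²/33 + (31−33)²/33
   = 0.0227 + 0.0000 + 0.0303 + 0.1212
Sum = 0.174
df = 3. Since 0.174 < 9.348, we do not reject H₀.

0.174; do not reject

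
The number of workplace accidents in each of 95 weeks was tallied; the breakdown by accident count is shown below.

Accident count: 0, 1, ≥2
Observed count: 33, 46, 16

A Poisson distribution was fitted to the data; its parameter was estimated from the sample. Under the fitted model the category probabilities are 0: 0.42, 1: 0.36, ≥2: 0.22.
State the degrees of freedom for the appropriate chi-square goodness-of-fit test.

There are k = 3 categories and 1 parameter estimated from the data, so df = 3 − 1 − 1 = 1.

1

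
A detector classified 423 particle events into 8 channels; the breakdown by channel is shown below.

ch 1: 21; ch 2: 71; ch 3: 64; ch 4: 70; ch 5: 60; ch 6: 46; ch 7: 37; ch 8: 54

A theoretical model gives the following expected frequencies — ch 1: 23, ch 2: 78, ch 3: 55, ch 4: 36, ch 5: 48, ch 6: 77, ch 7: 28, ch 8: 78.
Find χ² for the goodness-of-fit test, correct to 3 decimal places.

ch 1: (21 − 23)²/23 = 4/23 = 0.1739
ch 2: (71 − 78)²/78 = 49/78 = 0.6282
ch 3: (64 − 55)²/55 = 81/55 = 1.4727
ch 4: (70 − 36)²/36 = 1156/36 = 32.1111
ch 5: (60 − 48)²/48 = 144/48 = 3.0000
ch 6: (46 − 77)²/77 = 961/77 = 12.4805
ch 7: (37 − 28)²/28 = 81/28 = 2.8929
ch 8: (54 − 78)²/78 = 576/78 = 7.3846
Sum = 60.144

60.144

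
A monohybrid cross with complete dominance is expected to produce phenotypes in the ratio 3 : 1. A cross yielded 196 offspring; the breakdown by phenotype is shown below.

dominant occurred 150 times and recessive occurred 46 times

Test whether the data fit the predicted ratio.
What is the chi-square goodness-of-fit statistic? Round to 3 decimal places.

Ratio total = 4. Expected counts: 196×3/4 = 147, 196×1/4 = 49.
dominant: (150 − 147)²/147 = 9/147 = 0.0612
recessive: (46 − 49)²/49 = 9/49 = 0.1837
Sum = 0.245

0.245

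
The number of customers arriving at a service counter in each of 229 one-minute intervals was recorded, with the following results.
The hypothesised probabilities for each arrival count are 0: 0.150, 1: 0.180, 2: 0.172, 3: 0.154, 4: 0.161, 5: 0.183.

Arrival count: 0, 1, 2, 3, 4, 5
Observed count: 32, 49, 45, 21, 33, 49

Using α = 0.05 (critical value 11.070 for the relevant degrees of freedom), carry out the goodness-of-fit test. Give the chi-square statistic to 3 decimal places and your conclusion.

Expected counts E_i = n·p_i: 229×0.150 = 34.35, 229×0.180 = 41.22, 229×0.172 = 39.388, 229×0.154 = 35.266, 229×0.161 = 36.869, 229×0.183 = 41.907.
0: (32 − 34.35)²/34.35 = 5.5225/34.35 = 0.1608
1: (49 − 41.22)²/41.22 = 60.5284/41.22 = 1.4684
2: (45 − 39.388)²/39.388 = 31.494544/39.388 = 0.7996
3: (21 − 35.266)²/35.266 = 203.518756/35.266 = 5.7710
4: (33 − 36.869)²/36.869 = 14.969161/36.869 = 0.4060
5: (49 − 41.907)²/41.907 = 50.310649/41.907 = 1.2005
Sum = 9.806
df = 5. Since 9.806 < 11.070, we do not reject H₀.

9.806; do not reject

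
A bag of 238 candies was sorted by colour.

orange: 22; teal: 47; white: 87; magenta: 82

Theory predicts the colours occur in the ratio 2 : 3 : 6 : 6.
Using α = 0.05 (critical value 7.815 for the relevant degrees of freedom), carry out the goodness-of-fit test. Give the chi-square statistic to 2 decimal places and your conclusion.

Ratio total = 17. Expected counts: 238×2/17 = 28, 238×3/17 = 42, 238×6/17 = 84, 238×6/17 = 84.
χ² = (22−28)²/28 + (47−42)²/42 + (87−84)²/84 + (82−84)²/84
   = 1.286 + 0.595 + 0.107 + 0.048
Sum = 2.04
df = 3. Since 2.04 < 7.815, we do not reject H₀.

2.04; do not reject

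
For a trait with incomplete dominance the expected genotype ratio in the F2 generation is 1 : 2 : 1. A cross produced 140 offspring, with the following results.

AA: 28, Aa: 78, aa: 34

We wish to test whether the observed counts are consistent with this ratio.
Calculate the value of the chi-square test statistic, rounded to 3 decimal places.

Ratio total = 4. Expected counts: 140×1/4 = 35, 140×2/4 = 70, 140×1/4 = 35.
χ² = (28−35)²/35 + (78−70)²/70 + (34−35)²/35
   = 1.4000 + 0.9143 + 0.0286
Sum = 2.343

2.343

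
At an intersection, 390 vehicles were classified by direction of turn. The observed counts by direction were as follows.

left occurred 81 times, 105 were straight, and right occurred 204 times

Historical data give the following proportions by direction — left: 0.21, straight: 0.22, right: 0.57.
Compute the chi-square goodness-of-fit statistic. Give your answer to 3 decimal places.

Expected counts E_i = n·p_i: 390×0.21 = 81.9, 390×0.22 = 85.8, 390×0.57 = 222.3.
cat           O        E   (O−E)²/E
left         81     81.9     0.0099
straight    105     85.8     4.2965
right       204    222.3     1.5065
Sum = 5.813

5.813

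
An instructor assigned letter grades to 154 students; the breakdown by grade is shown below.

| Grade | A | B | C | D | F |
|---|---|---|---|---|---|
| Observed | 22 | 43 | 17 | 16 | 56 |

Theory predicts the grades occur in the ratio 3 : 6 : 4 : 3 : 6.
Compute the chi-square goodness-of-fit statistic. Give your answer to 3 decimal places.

10.250

Ratio total = 22. Expected counts: 154×3/22 = 21, 154×6/22 = 42, 154×4/22 = 28, 154×3/22 = 21, 154×6/22 = 42.
cat         O        E   (O−E)²/E
A          22       21     0.0476
B          43       42     0.0238
C          17       28     4.3214
D          16       21     1.1905
F          56       42     4.6667
Sum = 10.250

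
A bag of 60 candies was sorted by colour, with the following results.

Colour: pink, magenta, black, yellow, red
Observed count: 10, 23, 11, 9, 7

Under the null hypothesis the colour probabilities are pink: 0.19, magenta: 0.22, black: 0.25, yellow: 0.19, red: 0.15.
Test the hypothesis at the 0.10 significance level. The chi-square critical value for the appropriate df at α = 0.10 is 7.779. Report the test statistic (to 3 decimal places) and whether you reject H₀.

9.464; reject

Expected counts E_i = n·p_i: 60×0.19 = 11.4, 60×0.22 = 13.2, 60×0.25 = 15, 60×0.19 = 11.4, 60×0.15 = 9.
pink: (10 − 11.4)²/11.4 = 1.96/11.4 = 0.1719
magenta: (23 − 13.2)²/13.2 = 96.04/13.2 = 7.2758
black: (11 − 15)²/15 = 16/15 = 1.0667
yellow: (9 − 11.4)²/11.4 = 5.76/11.4 = 0.5053
red: (7 − 9)²/9 = 4/9 = 0.4444
Sum = 9.464
df = 4. Since 9.464 > 7.779, we reject H₀.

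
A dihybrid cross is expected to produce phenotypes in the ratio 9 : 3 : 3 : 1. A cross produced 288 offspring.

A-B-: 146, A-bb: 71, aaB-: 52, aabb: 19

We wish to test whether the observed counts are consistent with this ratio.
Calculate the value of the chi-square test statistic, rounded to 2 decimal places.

Ratio total = 16. Expected counts: 288×9/16 = 162, 288×3/16 = 54, 288×3/16 = 54, 288×1/16 = 18.
χ² = (146−162)²/162 + (71−54)²/54 + (52−54)²/54 + (19−18)²/18
   = 1.580 + 5.352 + 0.074 + 0.056
Sum = 7.06

7.06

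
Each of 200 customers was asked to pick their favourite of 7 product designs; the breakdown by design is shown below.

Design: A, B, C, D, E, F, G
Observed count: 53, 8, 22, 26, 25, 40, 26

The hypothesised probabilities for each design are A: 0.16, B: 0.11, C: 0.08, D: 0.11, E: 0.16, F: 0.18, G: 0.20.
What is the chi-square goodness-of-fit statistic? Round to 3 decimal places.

Expected counts E_i = n·p_i: 200×0.16 = 32, 200×0.11 = 22, 200×0.08 = 16, 200×0.11 = 22, 200×0.16 = 32, 200×0.18 = 36, 200×0.20 = 40.
A: (53 − 32)²/32 = 441/32 = 13.7813
B: (8 − 22)²/22 = 196/22 = 8.9091
C: (22 − 16)²/16 = 36/16 = 2.2500
D: (26 − 22)²/22 = 16/22 = 0.7273
E: (25 − 32)²/32 = 49/32 = 1.5313
F: (40 − 36)²/36 = 16/36 = 0.4444
G: (26 − 40)²/40 = 196/40 = 4.9000
Sum = 32.543

32.543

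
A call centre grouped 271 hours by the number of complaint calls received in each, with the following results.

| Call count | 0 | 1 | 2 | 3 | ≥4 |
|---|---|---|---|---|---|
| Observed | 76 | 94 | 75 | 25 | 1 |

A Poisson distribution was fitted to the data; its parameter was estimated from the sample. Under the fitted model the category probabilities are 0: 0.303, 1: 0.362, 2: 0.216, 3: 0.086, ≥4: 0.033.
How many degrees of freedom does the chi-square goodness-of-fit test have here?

There are k = 5 categories and 1 parameter estimated from the data, so df = 5 − 1 − 1 = 3.

3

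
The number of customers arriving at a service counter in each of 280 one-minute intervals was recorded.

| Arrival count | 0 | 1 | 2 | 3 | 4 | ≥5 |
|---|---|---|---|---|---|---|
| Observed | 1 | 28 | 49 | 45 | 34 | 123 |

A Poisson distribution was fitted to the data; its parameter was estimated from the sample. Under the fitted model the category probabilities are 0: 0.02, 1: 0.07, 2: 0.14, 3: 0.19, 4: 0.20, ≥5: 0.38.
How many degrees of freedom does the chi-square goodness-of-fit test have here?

4

There are k = 6 categories and 1 parameter estimated from the data, so df = 6 − 1 − 1 = 4.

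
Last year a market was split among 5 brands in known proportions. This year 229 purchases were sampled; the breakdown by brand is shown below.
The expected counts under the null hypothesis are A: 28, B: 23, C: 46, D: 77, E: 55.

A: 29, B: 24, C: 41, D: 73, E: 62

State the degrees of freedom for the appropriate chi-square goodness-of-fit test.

There are k = 5 categories and no parameters were estimated from the data, so df = 5 − 1 = 4.

4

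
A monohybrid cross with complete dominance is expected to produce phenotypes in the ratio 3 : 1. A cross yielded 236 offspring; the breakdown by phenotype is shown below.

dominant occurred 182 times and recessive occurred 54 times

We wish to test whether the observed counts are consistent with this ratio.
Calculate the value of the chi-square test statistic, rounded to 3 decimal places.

Ratio total = 4. Expected counts: 236×3/4 = 177, 236×1/4 = 59.
dominant: (182 − 177)²/177 = 25/177 = 0.1412
recessive: (54 − 59)²/59 = 25/59 = 0.4237
Sum = 0.565

0.565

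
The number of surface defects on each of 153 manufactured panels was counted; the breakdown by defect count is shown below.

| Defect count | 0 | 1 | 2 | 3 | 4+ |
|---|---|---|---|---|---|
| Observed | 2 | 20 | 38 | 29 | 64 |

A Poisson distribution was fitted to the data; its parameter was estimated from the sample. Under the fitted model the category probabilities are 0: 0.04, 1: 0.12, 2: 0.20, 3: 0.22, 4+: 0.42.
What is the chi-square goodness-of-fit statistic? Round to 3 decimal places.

Expected counts E_i = n·p_i: 153×0.04 = 6.12, 153×0.12 = 18.36, 153×0.20 = 30.6, 153×0.22 = 33.66, 153×0.42 = 64.26.
χ² = (2−6.12)²/6.12 + (20−18.36)²/18.36 + (38−30.6)²/30.6 + (29−33.66)²/33.66 + (64−64.26)²/64.26
   = 2.7736 + 0.1465 + 1.7895 + 0.6451 + 0.0011
Sum = 5.356

5.356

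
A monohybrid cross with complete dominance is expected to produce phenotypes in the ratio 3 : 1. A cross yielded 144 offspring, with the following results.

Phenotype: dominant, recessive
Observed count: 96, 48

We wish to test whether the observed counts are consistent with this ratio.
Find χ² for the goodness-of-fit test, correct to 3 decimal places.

5.333

Ratio total = 4. Expected counts: 144×3/4 = 108, 144×1/4 = 36.
cat            O        E   (O−E)²/E
dominant      96      108     1.3333
recessive     48       36     4.0000
Sum = 5.333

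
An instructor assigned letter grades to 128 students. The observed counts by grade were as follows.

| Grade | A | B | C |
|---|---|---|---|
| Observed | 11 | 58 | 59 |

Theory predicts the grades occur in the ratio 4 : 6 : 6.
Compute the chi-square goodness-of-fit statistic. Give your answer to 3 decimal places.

Ratio total = 16. Expected counts: 128×4/16 = 32, 128×6/16 = 48, 128×6/16 = 48.
cat         O        E   (O−E)²/E
A          11       32    13.7813
B          58       48     2.0833
C          59       48     2.5208
Sum = 18.385

18.385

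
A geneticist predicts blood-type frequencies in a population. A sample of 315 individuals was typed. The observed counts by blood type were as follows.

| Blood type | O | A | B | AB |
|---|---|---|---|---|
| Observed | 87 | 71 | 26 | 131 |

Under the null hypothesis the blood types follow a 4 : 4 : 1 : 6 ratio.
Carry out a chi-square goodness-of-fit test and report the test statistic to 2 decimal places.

Ratio total = 15. Expected counts: 315×4/15 = 84, 315×4/15 = 84, 315×1/15 = 21, 315×6/15 = 126.
cat         O        E   (O−E)²/E
O          87       84      0.107
A          71       84      2.012
B          26       21      1.190
AB        131      126      0.198
Sum = 3.51

3.51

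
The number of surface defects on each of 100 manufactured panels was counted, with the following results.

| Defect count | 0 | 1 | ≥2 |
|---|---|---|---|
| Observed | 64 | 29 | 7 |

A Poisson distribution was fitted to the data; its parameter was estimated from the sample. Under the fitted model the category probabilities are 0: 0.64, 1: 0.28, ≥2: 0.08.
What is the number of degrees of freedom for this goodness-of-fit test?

There are k = 3 categories and 1 parameter estimated from the data, so df = 3 − 1 − 1 = 1.

1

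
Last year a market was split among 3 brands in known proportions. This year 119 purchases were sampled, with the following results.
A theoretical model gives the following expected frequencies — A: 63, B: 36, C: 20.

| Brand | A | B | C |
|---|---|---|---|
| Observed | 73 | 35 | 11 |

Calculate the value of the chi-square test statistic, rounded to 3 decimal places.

5.665

A: (73 − 63)²/63 = 100/63 = 1.5873
B: (35 − 36)²/36 = 1/36 = 0.0278
C: (11 − 20)²/20 = 81/20 = 4.0500
Sum = 5.665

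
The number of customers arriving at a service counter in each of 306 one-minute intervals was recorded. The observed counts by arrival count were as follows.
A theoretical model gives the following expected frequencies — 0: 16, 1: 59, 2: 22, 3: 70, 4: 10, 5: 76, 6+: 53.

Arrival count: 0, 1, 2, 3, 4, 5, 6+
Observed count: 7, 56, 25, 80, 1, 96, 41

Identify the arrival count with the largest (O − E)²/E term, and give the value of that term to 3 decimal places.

0: (7 − 16)²/16 = 81/16 = 5.0625
1: (56 − 59)²/59 = 9/59 = 0.1525
2: (25 − 22)²/22 = 9/22 = 0.4091
3: (80 − 70)²/70 = 100/70 = 1.4286
4: (1 − 10)²/10 = 81/10 = 8.1000
5: (96 − 76)²/76 = 400/76 = 5.2632
6+: (41 − 53)²/53 = 144/53 = 2.7170
The largest term is for 4: 8.100.

4, 8.100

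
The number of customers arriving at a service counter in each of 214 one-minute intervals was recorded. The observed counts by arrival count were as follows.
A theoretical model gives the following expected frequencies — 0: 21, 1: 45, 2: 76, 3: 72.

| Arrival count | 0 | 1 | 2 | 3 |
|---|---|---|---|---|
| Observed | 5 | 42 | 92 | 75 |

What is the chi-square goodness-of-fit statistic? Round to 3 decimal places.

15.884

cat         O        E   (O−E)²/E
0           5       21    12.1905
1          42       45     0.2000
2          92       76     3.3684
3          75       72     0.1250
Sum = 15.884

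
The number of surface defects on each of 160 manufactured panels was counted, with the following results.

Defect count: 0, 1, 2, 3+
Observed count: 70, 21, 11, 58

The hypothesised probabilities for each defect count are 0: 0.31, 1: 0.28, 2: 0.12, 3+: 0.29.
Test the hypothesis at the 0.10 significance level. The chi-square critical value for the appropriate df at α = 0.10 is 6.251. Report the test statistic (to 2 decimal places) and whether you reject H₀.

27.44; reject

Expected counts E_i = n·p_i: 160×0.31 = 49.6, 160×0.28 = 44.8, 160×0.12 = 19.2, 160×0.29 = 46.4.
0: (70 − 49.6)²/49.6 = 416.16/49.6 = 8.390
1: (21 − 44.8)²/44.8 = 566.44/44.8 = 12.644
2: (11 − 19.2)²/19.2 = 67.24/19.2 = 3.502
3+: (58 − 46.4)²/46.4 = 134.56/46.4 = 2.900
Sum = 27.44
df = 3. Since 27.44 > 6.251, we reject H₀.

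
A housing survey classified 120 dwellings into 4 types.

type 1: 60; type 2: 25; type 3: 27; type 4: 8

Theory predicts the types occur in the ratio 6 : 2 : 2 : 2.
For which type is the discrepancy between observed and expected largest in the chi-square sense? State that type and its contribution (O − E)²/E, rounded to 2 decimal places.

Ratio total = 12. Expected counts: 120×6/12 = 60, 120×2/12 = 20, 120×2/12 = 20, 120×2/12 = 20.
type 1: (60 − 60)²/60 = 0/60 = 0.000
type 2: (25 − 20)²/20 = 25/20 = 1.250
type 3: (27 − 20)²/20 = 49/20 = 2.450
type 4: (8 − 20)²/20 = 144/20 = 7.200
The largest term is for type 4: 7.20.

type 4, 7.20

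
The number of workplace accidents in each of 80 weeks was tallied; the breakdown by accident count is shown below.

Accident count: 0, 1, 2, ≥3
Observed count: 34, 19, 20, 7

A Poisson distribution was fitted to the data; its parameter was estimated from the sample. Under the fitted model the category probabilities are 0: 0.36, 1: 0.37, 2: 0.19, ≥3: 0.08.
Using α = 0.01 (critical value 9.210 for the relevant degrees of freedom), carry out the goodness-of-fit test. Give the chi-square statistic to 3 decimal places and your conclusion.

Expected counts E_i = n·p_i: 80×0.36 = 28.8, 80×0.37 = 29.6, 80×0.19 = 15.2, 80×0.08 = 6.4.
0: (34 − 28.8)²/28.8 = 27.04/28.8 = 0.9389
1: (19 − 29.6)²/29.6 = 112.36/29.6 = 3.7959
2: (20 − 15.2)²/15.2 = 23.04/15.2 = 1.5158
≥3: (7 − 6.4)²/6.4 = 0.36/6.4 = 0.0563
Sum = 6.307
df = 2. Since 6.307 < 9.210, we do not reject H₀.

6.307; do not reject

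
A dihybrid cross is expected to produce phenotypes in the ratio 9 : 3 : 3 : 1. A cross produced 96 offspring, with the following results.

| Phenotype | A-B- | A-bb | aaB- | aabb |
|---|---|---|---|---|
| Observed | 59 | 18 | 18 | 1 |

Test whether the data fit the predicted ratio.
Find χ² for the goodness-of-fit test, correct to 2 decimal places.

4.63

Ratio total = 16. Expected counts: 96×9/16 = 54, 96×3/16 = 18, 96×3/16 = 18, 96×1/16 = 6.
A-B-: (59 − 54)²/54 = 25/54 = 0.463
A-bb: (18 − 18)²/18 = 0/18 = 0.000
aaB-: (18 − 18)²/18 = 0/18 = 0.000
aabb: (1 − 6)²/6 = 25/6 = 4.167
Sum = 4.63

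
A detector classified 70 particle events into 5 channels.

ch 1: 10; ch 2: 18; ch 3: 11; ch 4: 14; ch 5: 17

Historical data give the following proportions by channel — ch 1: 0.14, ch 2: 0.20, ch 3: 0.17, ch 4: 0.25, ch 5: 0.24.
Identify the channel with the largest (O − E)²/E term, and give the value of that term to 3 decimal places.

Expected counts E_i = n·p_i: 70×0.14 = 9.8, 70×0.20 = 14, 70×0.17 = 11.9, 70×0.25 = 17.5, 70×0.24 = 16.8.
ch 1: (10 − 9.8)²/9.8 = 0.04/9.8 = 0.0041
ch 2: (18 − 14)²/14 = 16/14 = 1.1429
ch 3: (11 − 11.9)²/11.9 = 0.81/11.9 = 0.0681
ch 4: (14 − 17.5)²/17.5 = 12.25/17.5 = 0.7000
ch 5: (17 − 16.8)²/16.8 = 0.04/16.8 = 0.0024
The largest term is for ch 2: 1.143.

ch 2, 1.143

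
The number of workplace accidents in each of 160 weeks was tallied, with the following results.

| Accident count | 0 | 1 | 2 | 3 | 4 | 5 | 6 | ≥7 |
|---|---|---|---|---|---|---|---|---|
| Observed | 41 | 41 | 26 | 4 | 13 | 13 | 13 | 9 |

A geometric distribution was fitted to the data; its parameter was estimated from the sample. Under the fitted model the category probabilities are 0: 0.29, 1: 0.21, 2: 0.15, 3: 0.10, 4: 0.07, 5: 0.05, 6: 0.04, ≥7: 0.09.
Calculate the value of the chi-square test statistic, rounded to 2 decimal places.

23.67

Expected counts E_i = n·p_i: 160×0.29 = 46.4, 160×0.21 = 33.6, 160×0.15 = 24, 160×0.10 = 16, 160×0.07 = 11.2, 160×0.05 = 8, 160×0.04 = 6.4, 160×0.09 = 14.4.
χ² = (41−46.4)²/46.4 + (41−33.6)²/33.6 + (26−24)²/24 + (4−16)²/16 + (13−11.2)²/11.2 + (13−8)²/8 + (13−6.4)²/6.4 + (9−14.4)²/14.4
   = 0.628 + 1.630 + 0.167 + 9.000 + 0.289 + 3.125 + 6.806 + 2.025
Sum = 23.67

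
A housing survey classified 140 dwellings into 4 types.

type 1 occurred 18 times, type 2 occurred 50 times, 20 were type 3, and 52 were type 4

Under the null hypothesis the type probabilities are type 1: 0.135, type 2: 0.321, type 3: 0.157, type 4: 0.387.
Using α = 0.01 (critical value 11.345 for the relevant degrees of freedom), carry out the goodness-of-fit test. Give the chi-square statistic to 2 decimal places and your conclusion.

Expected counts E_i = n·p_i: 140×0.135 = 18.9, 140×0.321 = 44.94, 140×0.157 = 21.98, 140×0.387 = 54.18.
cat         O        E   (O−E)²/E
type 1     18     18.9      0.043
type 2     50    44.94      0.570
type 3     20    21.98      0.178
type 4     52    54.18      0.088
Sum = 0.88
df = 3. Since 0.88 < 11.345, we do not reject H₀.

0.88; do not reject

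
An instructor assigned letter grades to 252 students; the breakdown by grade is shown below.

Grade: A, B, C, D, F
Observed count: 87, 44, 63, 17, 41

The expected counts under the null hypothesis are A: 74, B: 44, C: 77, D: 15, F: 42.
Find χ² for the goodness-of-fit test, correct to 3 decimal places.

A: (87 − 74)²/74 = 169/74 = 2.2838
B: (44 − 44)²/44 = 0/44 = 0.0000
C: (63 − 77)²/77 = 196/77 = 2.5455
D: (17 − 15)²/15 = 4/15 = 0.2667
F: (41 − 42)²/42 = 1/42 = 0.0238
Sum = 5.120

5.120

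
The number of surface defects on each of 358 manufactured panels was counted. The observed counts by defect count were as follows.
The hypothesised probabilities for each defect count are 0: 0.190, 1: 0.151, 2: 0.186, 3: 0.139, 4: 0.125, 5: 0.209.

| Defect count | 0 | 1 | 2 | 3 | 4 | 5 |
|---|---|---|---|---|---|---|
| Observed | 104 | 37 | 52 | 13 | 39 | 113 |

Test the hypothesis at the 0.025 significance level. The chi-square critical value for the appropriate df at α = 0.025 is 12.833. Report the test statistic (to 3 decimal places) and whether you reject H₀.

74.988; reject

Expected counts E_i = n·p_i: 358×0.190 = 68.02, 358×0.151 = 54.058, 358×0.186 = 66.588, 358×0.139 = 49.762, 358×0.125 = 44.75, 358×0.209 = 74.822.
χ² = (104−68.02)²/68.02 + (37−54.058)²/54.058 + (52−66.588)²/66.588 + (13−49.762)²/49.762 + (39−44.75)²/44.75 + (113−74.822)²/74.822
   = 19.0321 + 5.3827 + 3.1959 + 27.1582 + 0.7388 + 19.4804
Sum = 74.988
df = 5. Since 74.988 > 12.833, we reject H₀.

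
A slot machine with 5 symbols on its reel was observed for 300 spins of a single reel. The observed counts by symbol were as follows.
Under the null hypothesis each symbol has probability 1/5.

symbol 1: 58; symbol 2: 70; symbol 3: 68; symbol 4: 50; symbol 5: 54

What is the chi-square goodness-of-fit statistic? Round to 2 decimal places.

5.07

Expected count for each of the 5 categories: 300/5 = 60.
cat           O        E   (O−E)²/E
symbol 1     58       60      0.067
symbol 2     70       60      1.667
symbol 3     68       60      1.067
symbol 4     50       60      1.667
symbol 5     54       60      0.600
Sum = 5.07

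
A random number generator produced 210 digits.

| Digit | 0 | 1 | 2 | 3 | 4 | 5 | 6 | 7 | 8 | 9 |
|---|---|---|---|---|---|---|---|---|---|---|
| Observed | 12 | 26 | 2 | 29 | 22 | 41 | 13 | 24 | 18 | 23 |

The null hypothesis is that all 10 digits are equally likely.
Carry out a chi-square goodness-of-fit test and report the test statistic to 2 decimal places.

Under H₀ each category has probability 1/10, so each expected count is 210/10 = 21.
0: (12 − 21)²/21 = 81/21 = 3.857
1: (26 − 21)²/21 = 25/21 = 1.190
2: (2 − 21)²/21 = 361/21 = 17.190
3: (29 − 21)²/21 = 64/21 = 3.048
4: (22 − 21)²/21 = 1/21 = 0.048
5: (41 − 21)²/21 = 400/21 = 19.048
6: (13 − 21)²/21 = 64/21 = 3.048
7: (24 − 21)²/21 = 9/21 = 0.429
8: (18 − 21)²/21 = 9/21 = 0.429
9: (23 − 21)²/21 = 4/21 = 0.190
Sum = 48.48

48.48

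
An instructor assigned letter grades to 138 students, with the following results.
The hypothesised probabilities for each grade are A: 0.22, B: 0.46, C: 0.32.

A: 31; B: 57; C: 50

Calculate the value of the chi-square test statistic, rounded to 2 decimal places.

1.45

Expected counts E_i = n·p_i: 138×0.22 = 30.36, 138×0.46 = 63.48, 138×0.32 = 44.16.
cat         O        E   (O−E)²/E
A          31    30.36      0.013
B          57    63.48      0.661
C          50    44.16      0.772
Sum = 1.45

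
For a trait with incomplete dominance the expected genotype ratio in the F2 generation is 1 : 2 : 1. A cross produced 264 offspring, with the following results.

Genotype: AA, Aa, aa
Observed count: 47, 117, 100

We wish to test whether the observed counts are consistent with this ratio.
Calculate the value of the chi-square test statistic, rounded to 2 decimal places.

24.69

Ratio total = 4. Expected counts: 264×1/4 = 66, 264×2/4 = 132, 264×1/4 = 66.
χ² = (47−66)²/66 + (117−132)²/132 + (100−66)²/66
   = 5.470 + 1.705 + 17.515
Sum = 24.69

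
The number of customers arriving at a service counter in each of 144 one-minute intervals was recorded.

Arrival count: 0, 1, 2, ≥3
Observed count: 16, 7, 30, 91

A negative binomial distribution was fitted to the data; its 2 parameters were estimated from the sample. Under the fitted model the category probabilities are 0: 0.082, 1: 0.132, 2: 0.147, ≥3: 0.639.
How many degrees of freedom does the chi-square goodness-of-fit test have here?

There are k = 4 categories and 2 parameters estimated from the data, so df = 4 − 1 − 2 = 1.

1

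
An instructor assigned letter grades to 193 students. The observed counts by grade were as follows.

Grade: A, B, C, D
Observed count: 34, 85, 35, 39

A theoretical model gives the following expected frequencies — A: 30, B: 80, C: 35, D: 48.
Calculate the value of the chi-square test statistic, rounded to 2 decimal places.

2.53

χ² = (34−30)²/30 + (85−80)²/80 + (35−35)²/35 + (39−48)²/48
   = 0.533 + 0.313 + 0.000 + 1.688
Sum = 2.53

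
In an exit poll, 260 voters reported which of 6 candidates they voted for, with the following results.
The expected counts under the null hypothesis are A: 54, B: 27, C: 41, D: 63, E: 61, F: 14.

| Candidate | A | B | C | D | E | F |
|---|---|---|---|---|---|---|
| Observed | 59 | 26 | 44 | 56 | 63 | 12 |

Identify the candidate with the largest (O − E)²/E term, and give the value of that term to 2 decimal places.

χ² = (59−54)²/54 + (26−27)²/27 + (44−41)²/41 + (56−63)²/63 + (63−61)²/61 + (12−14)²/14
   = 0.463 + 0.037 + 0.220 + 0.778 + 0.066 + 0.286
The largest term is for D: 0.78.

D, 0.78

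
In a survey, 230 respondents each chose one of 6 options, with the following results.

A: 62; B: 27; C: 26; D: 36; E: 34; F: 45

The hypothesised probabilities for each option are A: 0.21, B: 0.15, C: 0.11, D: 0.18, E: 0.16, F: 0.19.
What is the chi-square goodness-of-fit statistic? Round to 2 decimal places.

6.49

Expected counts E_i = n·p_i: 230×0.21 = 48.3, 230×0.15 = 34.5, 230×0.11 = 25.3, 230×0.18 = 41.4, 230×0.16 = 36.8, 230×0.19 = 43.7.
χ² = (62−48.3)²/48.3 + (27−34.5)²/34.5 + (26−25.3)²/25.3 + (36−41.4)²/41.4 + (34−36.8)²/36.8 + (45−43.7)²/43.7
   = 3.886 + 1.630 + 0.019 + 0.704 + 0.213 + 0.039
Sum = 6.49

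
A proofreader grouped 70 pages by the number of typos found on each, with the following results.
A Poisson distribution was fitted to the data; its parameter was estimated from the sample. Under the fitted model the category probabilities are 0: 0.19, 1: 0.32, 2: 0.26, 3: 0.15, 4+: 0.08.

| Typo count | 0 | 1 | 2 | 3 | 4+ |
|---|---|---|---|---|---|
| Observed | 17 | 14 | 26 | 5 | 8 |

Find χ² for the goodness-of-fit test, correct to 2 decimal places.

11.43

Expected counts E_i = n·p_i: 70×0.19 = 13.3, 70×0.32 = 22.4, 70×0.26 = 18.2, 70×0.15 = 10.5, 70×0.08 = 5.6.
χ² = (17−13.3)²/13.3 + (14−22.4)²/22.4 + (26−18.2)²/18.2 + (5−10.5)²/10.5 + (8−5.6)²/5.6
   = 1.029 + 3.150 + 3.343 + 2.881 + 1.029
Sum = 11.43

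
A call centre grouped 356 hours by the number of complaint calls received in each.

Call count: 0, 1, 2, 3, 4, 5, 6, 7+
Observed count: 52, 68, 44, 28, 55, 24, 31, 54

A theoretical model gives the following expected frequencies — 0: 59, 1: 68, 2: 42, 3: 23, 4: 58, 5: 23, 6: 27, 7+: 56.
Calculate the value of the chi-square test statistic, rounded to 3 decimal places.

2.875

0: (52 − 59)²/59 = 49/59 = 0.8305
1: (68 − 68)²/68 = 0/68 = 0.0000
2: (44 − 42)²/42 = 4/42 = 0.0952
3: (28 − 23)²/23 = 25/23 = 1.0870
4: (55 − 58)²/58 = 9/58 = 0.1552
5: (24 − 23)²/23 = 1/23 = 0.0435
6: (31 − 27)²/27 = 16/27 = 0.5926
7+: (54 − 56)²/56 = 4/56 = 0.0714
Sum = 2.875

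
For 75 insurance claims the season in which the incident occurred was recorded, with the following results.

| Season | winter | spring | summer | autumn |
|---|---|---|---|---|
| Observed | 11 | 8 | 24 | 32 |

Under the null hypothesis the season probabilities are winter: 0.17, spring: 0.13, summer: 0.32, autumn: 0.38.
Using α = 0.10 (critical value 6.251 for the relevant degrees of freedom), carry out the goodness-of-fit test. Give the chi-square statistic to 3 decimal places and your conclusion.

0.984; do not reject

Expected counts E_i = n·p_i: 75×0.17 = 12.75, 75×0.13 = 9.75, 75×0.32 = 24, 75×0.38 = 28.5.
winter: (11 − 12.75)²/12.75 = 3.0625/12.75 = 0.2402
spring: (8 − 9.75)²/9.75 = 3.0625/9.75 = 0.3141
summer: (24 − 24)²/24 = 0/24 = 0.0000
autumn: (32 − 28.5)²/28.5 = 12.25/28.5 = 0.4298
Sum = 0.984
df = 3. Since 0.984 < 6.251, we do not reject H₀.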